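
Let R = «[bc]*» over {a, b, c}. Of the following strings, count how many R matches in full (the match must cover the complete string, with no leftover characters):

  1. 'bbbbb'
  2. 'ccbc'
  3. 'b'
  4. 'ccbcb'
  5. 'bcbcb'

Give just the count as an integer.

1 → match
2 → match
3 → match
4 → match
5 → match
Total matched: 5

5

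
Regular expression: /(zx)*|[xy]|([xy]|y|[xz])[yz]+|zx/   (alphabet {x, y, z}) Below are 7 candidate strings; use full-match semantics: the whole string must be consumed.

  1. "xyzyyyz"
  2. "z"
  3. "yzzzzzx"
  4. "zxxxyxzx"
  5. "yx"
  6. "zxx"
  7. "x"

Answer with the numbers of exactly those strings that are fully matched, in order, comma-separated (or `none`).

1 → match
2 → no match
3 → no match
4 → no match
5 → no match
6 → no match
7 → match

1, 7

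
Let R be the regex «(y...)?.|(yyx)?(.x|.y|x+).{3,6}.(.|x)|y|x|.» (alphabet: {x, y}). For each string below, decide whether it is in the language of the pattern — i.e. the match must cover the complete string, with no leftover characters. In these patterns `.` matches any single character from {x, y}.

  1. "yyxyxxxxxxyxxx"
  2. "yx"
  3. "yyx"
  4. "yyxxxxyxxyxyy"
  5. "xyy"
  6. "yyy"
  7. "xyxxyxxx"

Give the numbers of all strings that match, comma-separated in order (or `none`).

4, 7

1 → no match
2 → no match
3 → no match
4 → match
5 → no match
6 → no match
7 → match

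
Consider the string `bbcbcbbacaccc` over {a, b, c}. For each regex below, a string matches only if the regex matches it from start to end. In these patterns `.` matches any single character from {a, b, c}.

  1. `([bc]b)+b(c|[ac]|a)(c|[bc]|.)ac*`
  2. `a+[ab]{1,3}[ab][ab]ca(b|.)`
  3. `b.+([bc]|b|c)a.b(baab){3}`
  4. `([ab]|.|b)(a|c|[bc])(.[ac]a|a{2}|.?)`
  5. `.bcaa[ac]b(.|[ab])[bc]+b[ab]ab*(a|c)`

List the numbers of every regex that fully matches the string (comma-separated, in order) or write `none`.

1 → match
2 → no match — must start with `a`
3 → no match — must end with `baab`
4 → no match
5 → no match

1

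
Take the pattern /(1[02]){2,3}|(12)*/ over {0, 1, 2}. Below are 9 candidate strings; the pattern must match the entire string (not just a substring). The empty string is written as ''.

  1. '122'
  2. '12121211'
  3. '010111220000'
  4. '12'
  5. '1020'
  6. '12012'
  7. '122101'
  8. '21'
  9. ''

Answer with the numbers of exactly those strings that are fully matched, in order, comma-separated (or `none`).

1 → no match
2 → no match
3 → no match
4 → match
5 → no match
6 → no match
7 → no match
8 → no match
9 → match

4, 9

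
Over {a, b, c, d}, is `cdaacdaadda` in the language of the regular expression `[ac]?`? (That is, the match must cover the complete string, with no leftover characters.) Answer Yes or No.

No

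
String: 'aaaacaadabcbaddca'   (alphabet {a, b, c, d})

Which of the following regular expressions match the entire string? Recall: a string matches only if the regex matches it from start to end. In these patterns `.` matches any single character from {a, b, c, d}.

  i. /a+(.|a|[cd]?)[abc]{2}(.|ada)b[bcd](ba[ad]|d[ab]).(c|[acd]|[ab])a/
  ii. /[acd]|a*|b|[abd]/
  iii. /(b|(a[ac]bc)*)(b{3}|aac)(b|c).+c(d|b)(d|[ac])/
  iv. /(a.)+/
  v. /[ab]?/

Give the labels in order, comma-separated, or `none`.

i

i → match
ii → no match
iii → no match
iv → no match
v → no match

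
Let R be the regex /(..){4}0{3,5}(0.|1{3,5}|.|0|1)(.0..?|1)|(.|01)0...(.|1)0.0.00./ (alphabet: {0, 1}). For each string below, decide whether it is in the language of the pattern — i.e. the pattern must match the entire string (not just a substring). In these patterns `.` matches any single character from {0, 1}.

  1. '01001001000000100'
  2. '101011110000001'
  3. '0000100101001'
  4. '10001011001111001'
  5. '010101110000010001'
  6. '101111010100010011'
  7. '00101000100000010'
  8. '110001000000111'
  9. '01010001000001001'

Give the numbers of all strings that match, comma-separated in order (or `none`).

1, 2, 3, 5, 9

1 → match
2 → match
3 → match
4 → no match
5 → match
6 → no match
7 → no match
8 → no match
9 → match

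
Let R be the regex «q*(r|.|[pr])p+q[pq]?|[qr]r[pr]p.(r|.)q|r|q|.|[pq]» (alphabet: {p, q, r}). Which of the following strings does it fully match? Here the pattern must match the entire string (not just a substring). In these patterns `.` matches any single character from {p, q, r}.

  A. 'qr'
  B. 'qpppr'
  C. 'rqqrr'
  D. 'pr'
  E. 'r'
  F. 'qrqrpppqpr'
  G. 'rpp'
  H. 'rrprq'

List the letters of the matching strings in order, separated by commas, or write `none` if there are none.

E

A → no match
B → no match
C → no match
D → no match
E → match
F → no match
G → no match
H → no match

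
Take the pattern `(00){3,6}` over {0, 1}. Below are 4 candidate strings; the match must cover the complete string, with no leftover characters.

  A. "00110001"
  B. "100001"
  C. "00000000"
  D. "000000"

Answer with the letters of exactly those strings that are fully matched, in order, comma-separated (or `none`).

A → no match — must end with "00"
B → no match — must start with "00"
C → match
D → match

C, D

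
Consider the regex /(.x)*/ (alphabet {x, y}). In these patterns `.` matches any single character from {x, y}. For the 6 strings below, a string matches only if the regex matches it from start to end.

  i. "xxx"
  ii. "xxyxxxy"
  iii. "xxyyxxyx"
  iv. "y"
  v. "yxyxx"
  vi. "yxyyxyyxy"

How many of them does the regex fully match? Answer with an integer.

i → no match
ii → no match
iii → no match
iv → no match
v → no match
vi → no match
Total matched: 0

0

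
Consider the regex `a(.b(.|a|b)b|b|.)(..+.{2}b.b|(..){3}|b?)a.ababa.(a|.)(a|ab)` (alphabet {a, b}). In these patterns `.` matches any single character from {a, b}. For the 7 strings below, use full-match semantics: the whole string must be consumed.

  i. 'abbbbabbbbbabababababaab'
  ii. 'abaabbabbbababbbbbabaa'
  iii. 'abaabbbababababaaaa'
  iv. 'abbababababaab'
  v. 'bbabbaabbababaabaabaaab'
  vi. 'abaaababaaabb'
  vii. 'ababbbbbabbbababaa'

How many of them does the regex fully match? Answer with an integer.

i → match
ii → no match
iii → match
iv → match
v → no match — must start with 'a'
vi → no match
vii → no match
Total matched: 3

3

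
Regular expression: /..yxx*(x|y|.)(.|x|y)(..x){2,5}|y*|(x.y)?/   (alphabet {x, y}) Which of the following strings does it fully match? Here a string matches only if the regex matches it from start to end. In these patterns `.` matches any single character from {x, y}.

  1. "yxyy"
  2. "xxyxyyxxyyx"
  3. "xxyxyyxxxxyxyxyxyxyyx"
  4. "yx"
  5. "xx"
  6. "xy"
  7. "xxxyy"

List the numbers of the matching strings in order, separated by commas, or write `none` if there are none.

none

1 → no match
2 → no match
3 → no match
4 → no match
5 → no match
6 → no match
7 → no match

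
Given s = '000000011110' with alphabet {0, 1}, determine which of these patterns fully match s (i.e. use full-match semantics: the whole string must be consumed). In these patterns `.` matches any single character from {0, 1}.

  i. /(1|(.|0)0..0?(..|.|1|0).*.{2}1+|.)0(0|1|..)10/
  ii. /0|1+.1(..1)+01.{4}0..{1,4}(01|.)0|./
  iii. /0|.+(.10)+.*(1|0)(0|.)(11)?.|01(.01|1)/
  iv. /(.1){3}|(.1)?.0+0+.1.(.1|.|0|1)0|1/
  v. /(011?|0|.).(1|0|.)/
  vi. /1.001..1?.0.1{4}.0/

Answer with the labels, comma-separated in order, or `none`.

i → no match
ii → no match
iii → no match
iv → match
v → no match
vi → no match — must start with '1'

iv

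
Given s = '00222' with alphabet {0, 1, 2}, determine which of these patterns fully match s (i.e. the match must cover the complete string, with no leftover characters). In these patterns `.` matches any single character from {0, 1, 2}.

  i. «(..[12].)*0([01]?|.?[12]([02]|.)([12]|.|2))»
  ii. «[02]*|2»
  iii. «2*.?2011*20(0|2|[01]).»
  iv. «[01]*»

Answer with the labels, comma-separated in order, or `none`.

i, ii

i → match
ii → match
iii → no match
iv → no match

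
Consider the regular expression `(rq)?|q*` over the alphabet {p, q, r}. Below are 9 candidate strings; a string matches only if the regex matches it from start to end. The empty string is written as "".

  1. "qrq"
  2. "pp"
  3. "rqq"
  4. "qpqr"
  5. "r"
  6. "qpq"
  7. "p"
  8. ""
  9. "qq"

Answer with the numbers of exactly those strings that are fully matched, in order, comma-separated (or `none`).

8, 9

1 → no match
2 → no match
3 → no match
4 → no match
5 → no match
6 → no match
7 → no match
8 → match
9 → match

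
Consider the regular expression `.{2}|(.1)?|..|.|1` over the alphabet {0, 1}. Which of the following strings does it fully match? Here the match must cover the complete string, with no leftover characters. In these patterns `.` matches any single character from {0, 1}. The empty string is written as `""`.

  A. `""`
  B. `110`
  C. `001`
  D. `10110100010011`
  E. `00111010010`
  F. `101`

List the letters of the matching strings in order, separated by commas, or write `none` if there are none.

A → match
B → no match
C → no match
D → no match
E → no match
F → no match

A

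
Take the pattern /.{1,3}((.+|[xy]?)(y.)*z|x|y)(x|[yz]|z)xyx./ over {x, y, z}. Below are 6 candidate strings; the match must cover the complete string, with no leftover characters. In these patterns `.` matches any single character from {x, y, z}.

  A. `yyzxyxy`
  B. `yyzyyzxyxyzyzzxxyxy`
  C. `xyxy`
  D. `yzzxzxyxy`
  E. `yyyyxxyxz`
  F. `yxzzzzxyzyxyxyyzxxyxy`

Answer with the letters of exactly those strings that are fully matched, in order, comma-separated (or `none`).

A, B, D, E, F

A → match
B → match
C → no match
D → match
E → match
F → match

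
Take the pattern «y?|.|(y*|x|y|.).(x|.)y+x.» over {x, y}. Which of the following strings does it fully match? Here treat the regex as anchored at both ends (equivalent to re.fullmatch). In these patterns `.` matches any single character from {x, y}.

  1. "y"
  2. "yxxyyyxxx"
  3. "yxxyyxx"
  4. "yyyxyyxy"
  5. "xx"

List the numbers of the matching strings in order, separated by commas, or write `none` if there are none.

1, 3, 4

1 → match
2 → no match
3 → match
4 → match
5 → no match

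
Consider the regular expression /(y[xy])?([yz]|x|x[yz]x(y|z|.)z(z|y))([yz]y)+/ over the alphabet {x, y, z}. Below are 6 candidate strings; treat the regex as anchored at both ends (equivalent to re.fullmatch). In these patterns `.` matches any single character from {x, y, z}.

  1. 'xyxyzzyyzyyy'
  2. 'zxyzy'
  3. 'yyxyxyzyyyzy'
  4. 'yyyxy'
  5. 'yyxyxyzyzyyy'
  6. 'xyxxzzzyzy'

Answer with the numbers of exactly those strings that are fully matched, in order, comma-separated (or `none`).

1 → match
2 → no match
3 → match
4 → no match
5 → match
6 → match

1, 3, 5, 6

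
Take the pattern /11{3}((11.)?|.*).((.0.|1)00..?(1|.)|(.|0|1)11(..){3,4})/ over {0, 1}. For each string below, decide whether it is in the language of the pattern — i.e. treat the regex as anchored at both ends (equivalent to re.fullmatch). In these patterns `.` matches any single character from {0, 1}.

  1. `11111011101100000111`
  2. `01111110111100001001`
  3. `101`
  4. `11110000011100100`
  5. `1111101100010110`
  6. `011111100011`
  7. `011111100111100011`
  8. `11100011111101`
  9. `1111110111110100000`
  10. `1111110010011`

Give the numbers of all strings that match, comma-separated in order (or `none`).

1, 4, 5, 9, 10

1 → match
2 → no match — must start with `11`
3 → no match — must start with `11`
4 → match
5 → match
6 → no match — must start with `11`
7 → no match — must start with `11`
8 → no match
9 → match
10 → match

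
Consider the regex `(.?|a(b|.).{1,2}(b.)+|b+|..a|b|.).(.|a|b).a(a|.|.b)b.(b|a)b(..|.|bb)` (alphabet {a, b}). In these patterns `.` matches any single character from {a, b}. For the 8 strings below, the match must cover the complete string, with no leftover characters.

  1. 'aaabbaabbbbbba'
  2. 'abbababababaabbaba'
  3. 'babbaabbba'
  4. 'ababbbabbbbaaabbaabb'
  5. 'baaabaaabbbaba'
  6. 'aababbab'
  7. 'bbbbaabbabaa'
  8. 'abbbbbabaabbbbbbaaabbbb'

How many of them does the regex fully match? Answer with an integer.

5

1 → match
2 → match
3 → no match
4 → match
5 → match
6 → no match
7 → match
8 → no match
Total matched: 5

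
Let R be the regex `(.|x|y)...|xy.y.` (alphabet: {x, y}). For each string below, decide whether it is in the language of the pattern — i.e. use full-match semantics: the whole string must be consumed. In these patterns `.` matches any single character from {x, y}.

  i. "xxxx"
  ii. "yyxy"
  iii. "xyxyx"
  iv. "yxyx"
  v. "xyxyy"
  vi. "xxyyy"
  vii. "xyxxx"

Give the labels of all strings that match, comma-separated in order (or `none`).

i, ii, iii, iv, v

i → match
ii → match
iii → match
iv → match
v → match
vi → no match
vii → no match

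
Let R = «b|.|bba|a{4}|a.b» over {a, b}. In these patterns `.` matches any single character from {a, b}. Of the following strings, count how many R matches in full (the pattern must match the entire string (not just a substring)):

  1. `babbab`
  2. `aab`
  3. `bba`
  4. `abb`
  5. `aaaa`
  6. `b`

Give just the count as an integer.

5

1 → no match
2 → match
3 → match
4 → match
5 → match
6 → match
Total matched: 5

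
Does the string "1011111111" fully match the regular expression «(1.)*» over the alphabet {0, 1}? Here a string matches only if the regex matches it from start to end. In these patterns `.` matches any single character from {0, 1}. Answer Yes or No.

Yes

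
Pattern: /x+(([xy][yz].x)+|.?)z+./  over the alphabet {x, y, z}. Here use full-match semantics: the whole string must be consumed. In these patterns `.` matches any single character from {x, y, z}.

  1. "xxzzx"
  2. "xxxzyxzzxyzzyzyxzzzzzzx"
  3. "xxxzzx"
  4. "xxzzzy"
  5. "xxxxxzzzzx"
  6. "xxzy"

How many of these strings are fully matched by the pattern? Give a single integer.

1 → match
2 → no match
3 → match
4 → match
5 → match
6 → match
Total matched: 5

5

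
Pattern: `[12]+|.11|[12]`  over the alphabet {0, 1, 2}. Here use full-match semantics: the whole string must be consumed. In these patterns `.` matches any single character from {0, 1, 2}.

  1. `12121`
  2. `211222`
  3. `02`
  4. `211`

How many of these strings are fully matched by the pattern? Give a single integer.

3

1 → match
2 → match
3 → no match
4 → match
Total matched: 3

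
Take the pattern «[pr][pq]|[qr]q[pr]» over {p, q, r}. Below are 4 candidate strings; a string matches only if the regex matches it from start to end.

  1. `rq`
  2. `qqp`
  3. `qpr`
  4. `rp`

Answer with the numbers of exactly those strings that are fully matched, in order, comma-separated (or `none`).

1 → match
2 → match
3 → no match
4 → match

1, 2, 4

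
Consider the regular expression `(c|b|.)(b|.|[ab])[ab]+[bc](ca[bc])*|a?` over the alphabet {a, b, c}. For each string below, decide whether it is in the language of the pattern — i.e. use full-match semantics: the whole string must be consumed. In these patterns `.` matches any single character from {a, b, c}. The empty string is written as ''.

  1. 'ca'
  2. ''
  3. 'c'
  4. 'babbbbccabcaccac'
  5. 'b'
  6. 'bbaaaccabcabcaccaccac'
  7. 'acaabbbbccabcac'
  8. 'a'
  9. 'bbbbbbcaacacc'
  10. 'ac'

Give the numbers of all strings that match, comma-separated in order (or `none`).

1 → no match
2 → match
3 → no match
4 → match
5 → no match
6 → match
7 → match
8 → match
9 → no match
10 → no match

2, 4, 6, 7, 8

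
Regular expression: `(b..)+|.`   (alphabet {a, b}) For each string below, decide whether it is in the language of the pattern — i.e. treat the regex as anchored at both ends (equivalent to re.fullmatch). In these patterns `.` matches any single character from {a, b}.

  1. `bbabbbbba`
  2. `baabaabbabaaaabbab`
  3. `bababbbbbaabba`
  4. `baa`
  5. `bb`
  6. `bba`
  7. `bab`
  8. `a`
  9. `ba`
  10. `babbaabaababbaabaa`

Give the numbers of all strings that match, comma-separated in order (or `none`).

1, 4, 6, 7, 8, 10

1 → match
2 → no match
3 → no match
4 → match
5 → no match
6 → match
7 → match
8 → match
9 → no match
10 → match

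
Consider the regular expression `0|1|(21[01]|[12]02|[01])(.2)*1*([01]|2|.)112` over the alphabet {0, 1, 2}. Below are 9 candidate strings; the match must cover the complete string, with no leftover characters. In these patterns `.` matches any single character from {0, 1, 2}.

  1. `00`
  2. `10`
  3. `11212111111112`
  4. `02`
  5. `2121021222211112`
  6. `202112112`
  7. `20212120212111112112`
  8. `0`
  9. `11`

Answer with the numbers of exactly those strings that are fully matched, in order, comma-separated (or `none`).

3, 6, 7, 8

1. `00` → no match
2. `10` → no match
3 → match
4. `02` → no match
5 → no match
6. `202112112` → match
7 → match
8. `0` → match
9. `11` → no match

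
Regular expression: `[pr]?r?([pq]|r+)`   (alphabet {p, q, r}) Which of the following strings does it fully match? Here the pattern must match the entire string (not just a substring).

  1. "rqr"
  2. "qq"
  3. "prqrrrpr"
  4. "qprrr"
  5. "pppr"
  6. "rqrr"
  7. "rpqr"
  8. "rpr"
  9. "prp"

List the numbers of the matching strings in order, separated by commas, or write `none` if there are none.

9

1 → no match
2 → no match
3 → no match
4 → no match
5 → no match
6 → no match
7 → no match
8 → no match
9 → match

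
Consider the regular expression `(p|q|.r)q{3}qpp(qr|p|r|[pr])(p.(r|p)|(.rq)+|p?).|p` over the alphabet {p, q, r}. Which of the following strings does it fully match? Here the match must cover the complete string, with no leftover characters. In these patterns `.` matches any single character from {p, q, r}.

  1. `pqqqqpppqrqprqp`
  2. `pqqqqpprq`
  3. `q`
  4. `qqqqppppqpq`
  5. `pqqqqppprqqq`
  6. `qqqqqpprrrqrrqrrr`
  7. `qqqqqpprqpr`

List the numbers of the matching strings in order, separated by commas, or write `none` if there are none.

1, 2

1 → match
2 → match
3 → no match
4 → no match
5 → no match
6 → no match
7 → no match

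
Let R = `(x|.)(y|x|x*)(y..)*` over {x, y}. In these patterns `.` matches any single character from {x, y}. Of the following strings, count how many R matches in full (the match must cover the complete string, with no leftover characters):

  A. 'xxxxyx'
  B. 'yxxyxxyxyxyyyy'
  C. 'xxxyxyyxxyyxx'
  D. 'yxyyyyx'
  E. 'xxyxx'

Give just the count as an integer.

1

A → no match
B → no match
C → no match
D → no match
E → match
Total matched: 1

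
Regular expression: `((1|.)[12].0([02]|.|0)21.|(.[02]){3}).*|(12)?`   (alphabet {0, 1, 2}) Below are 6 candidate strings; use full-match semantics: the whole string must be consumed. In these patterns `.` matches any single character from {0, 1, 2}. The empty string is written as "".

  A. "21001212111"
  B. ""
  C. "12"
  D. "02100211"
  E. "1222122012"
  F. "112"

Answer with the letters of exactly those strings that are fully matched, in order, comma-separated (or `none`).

A. "21001212111" → match
B. "" → match
C. "12" → match
D. "02100211" → match
E. "1222122012" → match
F. "112" → no match

A, B, C, D, E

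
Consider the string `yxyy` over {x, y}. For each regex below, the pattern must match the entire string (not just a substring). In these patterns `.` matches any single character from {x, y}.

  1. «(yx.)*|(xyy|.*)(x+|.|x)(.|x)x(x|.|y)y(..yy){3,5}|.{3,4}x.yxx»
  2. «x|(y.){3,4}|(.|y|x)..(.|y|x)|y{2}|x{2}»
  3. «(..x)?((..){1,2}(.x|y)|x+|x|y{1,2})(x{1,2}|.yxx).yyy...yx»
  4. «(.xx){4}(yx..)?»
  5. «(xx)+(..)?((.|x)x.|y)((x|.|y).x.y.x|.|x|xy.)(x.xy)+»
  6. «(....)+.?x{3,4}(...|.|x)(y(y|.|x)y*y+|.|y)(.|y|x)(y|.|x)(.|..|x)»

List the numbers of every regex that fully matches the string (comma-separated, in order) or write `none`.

2

1 → no match
2 → match
3 → no match — must end with `yx`
4 → no match
5 → no match — must start with `xx`
6 → no match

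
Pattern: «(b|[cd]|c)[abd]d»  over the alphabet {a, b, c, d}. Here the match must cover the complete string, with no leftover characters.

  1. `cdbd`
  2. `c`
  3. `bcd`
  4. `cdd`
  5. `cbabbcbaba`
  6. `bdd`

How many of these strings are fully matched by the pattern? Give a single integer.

1. `cdbd` → no match
2. `c` → no match — must end with `d`
3. `bcd` → no match
4. `cdd` → match
5. `cbabbcbaba` → no match — must end with `d`
6. `bdd` → match
Total matched: 2

2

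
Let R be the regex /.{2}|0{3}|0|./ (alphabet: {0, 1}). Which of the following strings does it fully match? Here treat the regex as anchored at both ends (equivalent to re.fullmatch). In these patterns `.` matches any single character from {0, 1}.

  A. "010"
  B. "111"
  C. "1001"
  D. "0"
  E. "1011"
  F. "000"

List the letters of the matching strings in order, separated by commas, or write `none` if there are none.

D, F

A. "010" → no match
B. "111" → no match
C. "1001" → no match
D. "0" → match
E. "1011" → no match
F. "000" → match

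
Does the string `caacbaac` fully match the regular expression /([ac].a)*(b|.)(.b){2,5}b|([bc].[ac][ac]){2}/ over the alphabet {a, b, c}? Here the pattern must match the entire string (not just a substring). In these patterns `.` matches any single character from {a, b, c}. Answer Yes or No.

Yes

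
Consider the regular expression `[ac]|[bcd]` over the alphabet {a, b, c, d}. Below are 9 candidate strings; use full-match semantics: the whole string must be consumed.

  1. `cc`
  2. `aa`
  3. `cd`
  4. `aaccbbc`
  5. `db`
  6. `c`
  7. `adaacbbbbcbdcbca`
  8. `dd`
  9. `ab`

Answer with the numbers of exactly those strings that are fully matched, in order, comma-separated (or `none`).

1 → no match
2 → no match
3 → no match
4 → no match
5 → no match
6 → match
7 → no match
8 → no match
9 → no match

6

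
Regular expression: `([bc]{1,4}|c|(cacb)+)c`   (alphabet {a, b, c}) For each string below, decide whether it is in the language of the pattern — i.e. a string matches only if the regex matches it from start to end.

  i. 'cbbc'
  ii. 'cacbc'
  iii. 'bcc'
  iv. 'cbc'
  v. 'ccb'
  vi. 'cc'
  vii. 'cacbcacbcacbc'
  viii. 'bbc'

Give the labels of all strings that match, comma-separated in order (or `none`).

i, ii, iii, iv, vi, vii, viii

i → match
ii → match
iii → match
iv → match
v → no match — must end with 'c'
vi → match
vii → match
viii → match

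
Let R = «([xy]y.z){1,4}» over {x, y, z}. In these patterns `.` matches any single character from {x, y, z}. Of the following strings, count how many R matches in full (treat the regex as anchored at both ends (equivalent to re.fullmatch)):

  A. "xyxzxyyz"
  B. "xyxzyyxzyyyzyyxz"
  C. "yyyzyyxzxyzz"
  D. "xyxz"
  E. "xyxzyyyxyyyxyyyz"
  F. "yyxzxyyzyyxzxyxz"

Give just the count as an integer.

A → match
B → match
C → match
D → match
E → no match
F → match
Total matched: 5

5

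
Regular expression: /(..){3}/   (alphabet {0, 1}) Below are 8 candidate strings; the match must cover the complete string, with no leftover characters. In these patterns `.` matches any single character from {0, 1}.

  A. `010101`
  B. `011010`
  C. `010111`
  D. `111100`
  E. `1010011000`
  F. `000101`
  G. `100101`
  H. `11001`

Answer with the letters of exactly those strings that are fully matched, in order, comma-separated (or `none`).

A, B, C, D, F, G

A → match
B → match
C → match
D → match
E → no match
F → match
G → match
H → no match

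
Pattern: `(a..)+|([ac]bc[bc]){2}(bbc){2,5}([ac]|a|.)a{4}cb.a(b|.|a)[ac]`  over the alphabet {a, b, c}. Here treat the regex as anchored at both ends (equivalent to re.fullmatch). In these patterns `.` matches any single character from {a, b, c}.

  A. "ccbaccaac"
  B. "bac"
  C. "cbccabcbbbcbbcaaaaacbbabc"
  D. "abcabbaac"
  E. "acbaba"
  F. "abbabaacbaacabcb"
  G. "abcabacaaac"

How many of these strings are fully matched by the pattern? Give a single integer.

3

A. "ccbaccaac" → no match
B. "bac" → no match
C → match
D. "abcabbaac" → match
E. "acbaba" → match
F → no match
G. "abcabacaaac" → no match
Total matched: 3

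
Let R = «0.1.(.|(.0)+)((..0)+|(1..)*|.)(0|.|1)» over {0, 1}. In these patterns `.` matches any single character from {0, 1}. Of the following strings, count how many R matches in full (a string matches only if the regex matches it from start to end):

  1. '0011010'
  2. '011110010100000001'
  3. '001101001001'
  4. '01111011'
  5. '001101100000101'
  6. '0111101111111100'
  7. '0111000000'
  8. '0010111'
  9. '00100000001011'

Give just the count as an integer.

1 → match
2 → no match
3 → match
4 → match
5 → match
6 → match
7 → match
8 → match
9 → match
Total matched: 8

8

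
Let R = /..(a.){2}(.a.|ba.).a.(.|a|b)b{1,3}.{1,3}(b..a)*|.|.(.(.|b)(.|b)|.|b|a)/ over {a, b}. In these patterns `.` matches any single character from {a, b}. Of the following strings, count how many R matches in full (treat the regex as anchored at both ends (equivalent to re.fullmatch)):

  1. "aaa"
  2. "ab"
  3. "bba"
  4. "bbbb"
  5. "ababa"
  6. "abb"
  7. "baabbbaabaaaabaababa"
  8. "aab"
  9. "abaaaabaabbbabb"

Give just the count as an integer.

2

1 → no match
2 → match
3 → no match
4 → match
5 → no match
6 → no match
7 → no match
8 → no match
9 → no match
Total matched: 2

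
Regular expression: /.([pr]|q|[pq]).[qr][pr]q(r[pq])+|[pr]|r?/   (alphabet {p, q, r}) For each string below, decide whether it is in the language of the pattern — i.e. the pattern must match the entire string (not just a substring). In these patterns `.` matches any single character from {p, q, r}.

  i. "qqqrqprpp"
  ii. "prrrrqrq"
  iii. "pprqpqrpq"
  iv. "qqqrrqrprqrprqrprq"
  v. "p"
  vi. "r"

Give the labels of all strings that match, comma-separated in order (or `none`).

i → no match
ii → match
iii → no match
iv → match
v → match
vi → match

ii, iv, v, vi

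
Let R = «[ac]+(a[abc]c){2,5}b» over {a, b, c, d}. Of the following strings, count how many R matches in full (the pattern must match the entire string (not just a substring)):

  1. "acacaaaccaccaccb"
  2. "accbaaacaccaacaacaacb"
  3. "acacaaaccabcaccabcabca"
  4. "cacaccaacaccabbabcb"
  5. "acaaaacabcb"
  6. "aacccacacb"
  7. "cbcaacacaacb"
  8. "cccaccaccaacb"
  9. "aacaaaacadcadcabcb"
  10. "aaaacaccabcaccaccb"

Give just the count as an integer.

1 → match
2 → no match
3 → no match — must end with "cb"
4 → no match
5 → match
6 → no match
7 → no match
8 → match
9 → no match
10 → match
Total matched: 4

4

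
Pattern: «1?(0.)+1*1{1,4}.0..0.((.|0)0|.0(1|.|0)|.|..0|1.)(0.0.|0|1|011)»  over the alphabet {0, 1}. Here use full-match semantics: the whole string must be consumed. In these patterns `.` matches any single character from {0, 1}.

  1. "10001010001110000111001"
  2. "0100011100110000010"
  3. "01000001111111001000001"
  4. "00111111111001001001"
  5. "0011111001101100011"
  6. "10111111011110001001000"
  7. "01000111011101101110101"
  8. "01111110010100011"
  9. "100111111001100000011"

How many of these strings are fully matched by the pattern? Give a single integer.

1 → no match
2 → no match
3 → match
4 → match
5 → match
6 → no match
7 → no match
8 → match
9 → match
Total matched: 5

5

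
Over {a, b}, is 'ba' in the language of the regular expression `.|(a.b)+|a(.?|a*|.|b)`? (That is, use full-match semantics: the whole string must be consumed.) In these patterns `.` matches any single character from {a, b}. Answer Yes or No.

No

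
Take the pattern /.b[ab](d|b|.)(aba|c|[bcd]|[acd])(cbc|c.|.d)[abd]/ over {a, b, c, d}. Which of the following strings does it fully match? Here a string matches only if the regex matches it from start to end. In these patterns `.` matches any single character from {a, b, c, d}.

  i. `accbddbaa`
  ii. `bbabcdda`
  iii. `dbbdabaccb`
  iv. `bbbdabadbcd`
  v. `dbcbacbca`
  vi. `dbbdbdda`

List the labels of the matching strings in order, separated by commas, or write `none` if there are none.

i → no match
ii → match
iii → match
iv → no match
v → no match
vi → match

ii, iii, vi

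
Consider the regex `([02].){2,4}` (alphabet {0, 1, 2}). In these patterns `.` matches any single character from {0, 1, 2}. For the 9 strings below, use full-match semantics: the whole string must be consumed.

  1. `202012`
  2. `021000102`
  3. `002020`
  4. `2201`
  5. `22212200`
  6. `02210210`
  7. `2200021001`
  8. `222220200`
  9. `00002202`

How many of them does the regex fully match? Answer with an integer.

4

1 → no match
2 → no match
3 → match
4 → match
5 → match
6 → no match
7 → no match
8 → no match
9 → match
Total matched: 4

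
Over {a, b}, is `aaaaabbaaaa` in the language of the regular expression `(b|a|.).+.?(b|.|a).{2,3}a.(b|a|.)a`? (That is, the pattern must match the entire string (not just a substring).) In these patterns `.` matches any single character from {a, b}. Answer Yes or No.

Yes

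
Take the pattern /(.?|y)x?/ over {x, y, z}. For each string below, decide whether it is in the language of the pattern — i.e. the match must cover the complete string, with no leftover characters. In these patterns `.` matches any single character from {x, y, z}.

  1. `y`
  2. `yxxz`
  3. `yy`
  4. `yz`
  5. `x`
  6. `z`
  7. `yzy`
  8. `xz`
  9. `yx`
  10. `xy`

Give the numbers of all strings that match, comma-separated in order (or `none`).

1, 5, 6, 9

1. `y` → match
2. `yxxz` → no match
3. `yy` → no match
4. `yz` → no match
5. `x` → match
6. `z` → match
7. `yzy` → no match
8. `xz` → no match
9. `yx` → match
10. `xy` → no match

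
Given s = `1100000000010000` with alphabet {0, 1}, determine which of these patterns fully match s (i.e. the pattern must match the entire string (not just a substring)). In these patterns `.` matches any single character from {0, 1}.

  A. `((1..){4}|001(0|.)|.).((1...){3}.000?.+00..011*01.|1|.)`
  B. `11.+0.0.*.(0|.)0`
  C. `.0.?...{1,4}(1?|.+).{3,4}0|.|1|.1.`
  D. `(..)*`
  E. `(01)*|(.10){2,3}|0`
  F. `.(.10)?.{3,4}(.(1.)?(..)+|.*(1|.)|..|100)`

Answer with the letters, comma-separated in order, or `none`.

B, D, F

A → no match
B → match
C → no match
D → match
E → no match
F → match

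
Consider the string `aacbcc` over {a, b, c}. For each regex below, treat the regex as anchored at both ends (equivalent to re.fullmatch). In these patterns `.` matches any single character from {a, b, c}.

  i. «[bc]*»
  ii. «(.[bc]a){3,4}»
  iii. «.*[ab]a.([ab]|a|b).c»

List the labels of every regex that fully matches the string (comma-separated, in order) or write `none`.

iii

i → no match
ii → no match — must end with `a`
iii → match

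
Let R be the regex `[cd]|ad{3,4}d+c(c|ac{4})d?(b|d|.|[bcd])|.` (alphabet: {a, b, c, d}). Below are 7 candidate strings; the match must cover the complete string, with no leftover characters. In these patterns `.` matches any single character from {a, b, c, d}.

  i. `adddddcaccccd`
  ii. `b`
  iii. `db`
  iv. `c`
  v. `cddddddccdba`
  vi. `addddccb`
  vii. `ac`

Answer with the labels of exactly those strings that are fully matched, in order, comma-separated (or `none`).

i, ii, iv, vi

i → match
ii → match
iii → no match
iv → match
v → no match
vi → match
vii → no match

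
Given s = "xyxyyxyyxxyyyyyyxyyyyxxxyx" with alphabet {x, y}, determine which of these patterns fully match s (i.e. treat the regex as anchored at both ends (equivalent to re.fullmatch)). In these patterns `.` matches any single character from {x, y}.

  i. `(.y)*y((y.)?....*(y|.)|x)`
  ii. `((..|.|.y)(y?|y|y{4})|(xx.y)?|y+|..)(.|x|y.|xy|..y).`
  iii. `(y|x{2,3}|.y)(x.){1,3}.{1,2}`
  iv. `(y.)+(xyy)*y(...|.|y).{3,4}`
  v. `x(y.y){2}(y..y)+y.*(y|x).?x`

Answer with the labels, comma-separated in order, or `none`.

i → match
ii → no match
iii → no match
iv → no match — must start with "y"
v → match

i, v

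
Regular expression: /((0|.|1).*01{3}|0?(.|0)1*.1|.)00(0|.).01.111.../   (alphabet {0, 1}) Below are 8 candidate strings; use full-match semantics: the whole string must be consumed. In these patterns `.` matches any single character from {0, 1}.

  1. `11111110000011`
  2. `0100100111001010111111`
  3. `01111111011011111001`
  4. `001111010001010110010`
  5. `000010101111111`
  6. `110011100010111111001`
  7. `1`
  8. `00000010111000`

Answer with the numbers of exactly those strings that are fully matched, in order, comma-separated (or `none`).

1 → no match
2 → no match
3 → no match
4 → no match
5 → no match
6 → no match
7. `1` → no match
8 → match

8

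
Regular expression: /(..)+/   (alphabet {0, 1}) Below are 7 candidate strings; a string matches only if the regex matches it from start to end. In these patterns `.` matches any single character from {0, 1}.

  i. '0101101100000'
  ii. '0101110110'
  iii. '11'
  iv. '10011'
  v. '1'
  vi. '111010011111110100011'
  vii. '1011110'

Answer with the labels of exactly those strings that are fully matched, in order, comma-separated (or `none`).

ii, iii

i → no match
ii. '0101110110' → match
iii. '11' → match
iv. '10011' → no match
v. '1' → no match
vi → no match
vii. '1011110' → no match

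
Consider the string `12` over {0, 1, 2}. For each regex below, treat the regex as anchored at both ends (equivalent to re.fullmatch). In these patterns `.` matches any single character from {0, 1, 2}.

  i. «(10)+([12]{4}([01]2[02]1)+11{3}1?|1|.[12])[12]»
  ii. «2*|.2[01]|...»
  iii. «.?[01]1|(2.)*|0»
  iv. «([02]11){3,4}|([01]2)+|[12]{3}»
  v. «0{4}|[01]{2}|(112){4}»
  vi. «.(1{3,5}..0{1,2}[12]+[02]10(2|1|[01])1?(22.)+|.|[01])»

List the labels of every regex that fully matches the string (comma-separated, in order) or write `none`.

i → no match — must start with `10`
ii → no match
iii → no match
iv → match
v → no match
vi → match

iv, vi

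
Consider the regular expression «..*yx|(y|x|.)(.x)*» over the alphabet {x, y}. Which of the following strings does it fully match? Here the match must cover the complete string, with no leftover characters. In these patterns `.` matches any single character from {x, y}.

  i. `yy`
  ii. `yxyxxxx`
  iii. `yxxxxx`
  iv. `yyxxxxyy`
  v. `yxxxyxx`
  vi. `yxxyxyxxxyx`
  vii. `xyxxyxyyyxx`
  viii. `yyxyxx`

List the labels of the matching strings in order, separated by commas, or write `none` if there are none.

i → no match
ii → no match
iii → no match
iv → no match
v → no match
vi → match
vii → no match
viii → no match

vi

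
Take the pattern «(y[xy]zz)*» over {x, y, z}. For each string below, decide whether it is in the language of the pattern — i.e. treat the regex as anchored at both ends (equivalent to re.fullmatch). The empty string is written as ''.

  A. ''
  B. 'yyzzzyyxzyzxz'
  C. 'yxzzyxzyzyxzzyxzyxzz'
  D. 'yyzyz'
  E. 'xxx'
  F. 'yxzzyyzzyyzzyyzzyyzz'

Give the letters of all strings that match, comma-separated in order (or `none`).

A → match
B → no match
C → no match
D → no match
E → no match
F → match

A, F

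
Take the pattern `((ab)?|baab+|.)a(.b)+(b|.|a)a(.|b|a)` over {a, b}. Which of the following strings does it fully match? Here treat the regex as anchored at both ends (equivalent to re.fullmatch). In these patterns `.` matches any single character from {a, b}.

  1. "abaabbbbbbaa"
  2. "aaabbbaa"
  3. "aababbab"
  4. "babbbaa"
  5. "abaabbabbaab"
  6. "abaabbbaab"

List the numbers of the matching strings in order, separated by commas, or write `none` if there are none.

1 → match
2 → no match
3 → match
4 → match
5 → no match
6 → match

1, 3, 4, 6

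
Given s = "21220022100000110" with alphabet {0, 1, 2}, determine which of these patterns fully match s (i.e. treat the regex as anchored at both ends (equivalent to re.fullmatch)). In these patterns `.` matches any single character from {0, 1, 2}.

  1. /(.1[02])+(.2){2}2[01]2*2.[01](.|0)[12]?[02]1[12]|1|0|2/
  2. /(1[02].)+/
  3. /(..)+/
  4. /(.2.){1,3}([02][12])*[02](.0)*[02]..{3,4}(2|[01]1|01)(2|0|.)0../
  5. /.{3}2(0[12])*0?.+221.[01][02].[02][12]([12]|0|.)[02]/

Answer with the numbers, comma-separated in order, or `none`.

1 → no match
2 → no match — must start with "1"
3 → no match
4 → no match
5 → match

5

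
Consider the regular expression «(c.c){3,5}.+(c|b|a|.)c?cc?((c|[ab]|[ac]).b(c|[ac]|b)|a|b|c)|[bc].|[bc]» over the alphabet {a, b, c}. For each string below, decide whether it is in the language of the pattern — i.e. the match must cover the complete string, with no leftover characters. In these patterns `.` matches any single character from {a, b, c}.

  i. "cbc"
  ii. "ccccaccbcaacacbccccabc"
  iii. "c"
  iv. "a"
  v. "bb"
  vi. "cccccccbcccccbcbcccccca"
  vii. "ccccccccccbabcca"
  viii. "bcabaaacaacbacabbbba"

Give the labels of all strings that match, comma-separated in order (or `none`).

i. "cbc" → no match
ii → match
iii. "c" → match
iv. "a" → no match
v. "bb" → match
vi → match
vii → match
viii → no match

ii, iii, v, vi, vii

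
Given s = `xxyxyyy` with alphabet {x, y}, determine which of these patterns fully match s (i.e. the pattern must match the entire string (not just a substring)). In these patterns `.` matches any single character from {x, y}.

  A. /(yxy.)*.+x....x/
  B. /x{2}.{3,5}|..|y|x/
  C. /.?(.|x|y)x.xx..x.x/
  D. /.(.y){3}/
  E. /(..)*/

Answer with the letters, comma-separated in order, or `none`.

A → no match — must end with `x`
B → match
C → no match — must end with `x`
D → match
E → no match

B, D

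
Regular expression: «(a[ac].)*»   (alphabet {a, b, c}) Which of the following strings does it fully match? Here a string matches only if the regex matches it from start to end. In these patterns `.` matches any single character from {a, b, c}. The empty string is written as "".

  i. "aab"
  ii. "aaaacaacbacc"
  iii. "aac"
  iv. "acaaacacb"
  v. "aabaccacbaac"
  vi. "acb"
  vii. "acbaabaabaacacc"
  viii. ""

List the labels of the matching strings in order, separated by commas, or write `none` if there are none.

i, ii, iii, iv, v, vi, vii, viii

i. "aab" → match
ii. "aaaacaacbacc" → match
iii. "aac" → match
iv. "acaaacacb" → match
v. "aabaccacbaac" → match
vi. "acb" → match
vii → match
viii. "" → match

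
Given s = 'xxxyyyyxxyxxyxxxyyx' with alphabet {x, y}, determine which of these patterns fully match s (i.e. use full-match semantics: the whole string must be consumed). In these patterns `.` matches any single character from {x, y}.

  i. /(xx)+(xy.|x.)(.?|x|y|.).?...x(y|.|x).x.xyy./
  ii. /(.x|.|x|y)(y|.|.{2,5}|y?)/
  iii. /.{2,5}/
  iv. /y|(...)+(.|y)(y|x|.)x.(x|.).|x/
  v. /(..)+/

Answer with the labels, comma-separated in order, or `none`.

i

i → match
ii → no match
iii → no match
iv → no match
v → no match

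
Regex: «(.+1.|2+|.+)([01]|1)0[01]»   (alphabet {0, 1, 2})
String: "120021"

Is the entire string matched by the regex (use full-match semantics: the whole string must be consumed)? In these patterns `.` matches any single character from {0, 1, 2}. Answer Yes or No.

No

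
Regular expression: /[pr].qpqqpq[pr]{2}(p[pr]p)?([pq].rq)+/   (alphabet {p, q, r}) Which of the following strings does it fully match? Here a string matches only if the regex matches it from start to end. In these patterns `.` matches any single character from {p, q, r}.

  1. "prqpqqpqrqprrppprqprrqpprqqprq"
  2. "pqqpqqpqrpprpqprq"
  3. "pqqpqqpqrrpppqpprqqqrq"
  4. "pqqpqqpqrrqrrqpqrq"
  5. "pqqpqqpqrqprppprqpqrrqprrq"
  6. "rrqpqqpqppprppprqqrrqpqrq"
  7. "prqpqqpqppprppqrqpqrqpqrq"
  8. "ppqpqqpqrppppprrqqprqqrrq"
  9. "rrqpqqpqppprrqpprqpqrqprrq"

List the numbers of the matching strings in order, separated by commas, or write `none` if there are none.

2, 4, 6, 7, 8, 9

1 → no match
2 → match
3 → no match
4 → match
5 → no match
6 → match
7 → match
8 → match
9 → match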